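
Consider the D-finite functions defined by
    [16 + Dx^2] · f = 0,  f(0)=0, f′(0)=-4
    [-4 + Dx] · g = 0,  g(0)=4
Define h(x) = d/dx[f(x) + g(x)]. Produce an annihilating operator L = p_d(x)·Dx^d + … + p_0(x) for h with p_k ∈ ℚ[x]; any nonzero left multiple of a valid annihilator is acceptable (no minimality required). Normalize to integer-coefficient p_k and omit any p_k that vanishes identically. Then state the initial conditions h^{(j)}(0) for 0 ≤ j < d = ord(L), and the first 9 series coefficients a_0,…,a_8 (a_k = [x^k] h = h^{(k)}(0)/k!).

f: a_k = 0, -4, 0, 32/3, 0, -128/15, 0, 1024/315, 0, …
g: a_k = 4, 16, 32, 128/3, 128/3, 512/15, 1024/45, 4096/315, 2048/315, …
f+g: L₀ = lclm(L_f,L_g), ord ≤ 2+1.
h=h₀': d/dx-closure on L₀ ⇒ L.
L = 64 - 16·Dx + 4·Dx^2 - Dx^3  (order 3).
h: a_k = 12, 64, 160, 512/3, 128, 2048/15, 1024/9, 16384/315, 2048/105, …
ICs: h(0) = 12, h′(0) = 64, h′′(0) = 320.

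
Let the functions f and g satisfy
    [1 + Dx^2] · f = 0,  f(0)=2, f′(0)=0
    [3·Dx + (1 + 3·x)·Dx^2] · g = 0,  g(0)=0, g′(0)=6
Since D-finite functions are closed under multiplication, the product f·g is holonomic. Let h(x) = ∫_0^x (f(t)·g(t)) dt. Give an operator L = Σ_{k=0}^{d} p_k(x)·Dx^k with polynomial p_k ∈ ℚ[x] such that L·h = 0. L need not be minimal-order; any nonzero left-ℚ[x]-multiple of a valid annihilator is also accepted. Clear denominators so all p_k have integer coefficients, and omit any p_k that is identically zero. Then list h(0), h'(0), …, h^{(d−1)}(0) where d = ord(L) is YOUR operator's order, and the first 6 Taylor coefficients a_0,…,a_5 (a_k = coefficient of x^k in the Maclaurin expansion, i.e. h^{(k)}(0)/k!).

f: a_k = 2, 0, -1, 0, 1/12, 0, …
g: a_k = 0, 6, -9, 18, -81/2, 486/5, …
f·g: L₀ = L_f ⊗_s L_g, ord ≤ 2·2.
∫: right-multiply L₀ by Dx.
L = (-203 - 222·x - 189·x^2 + 432·x^3 + 324·x^4)·Dx + (-84 - 108·x + 648·x^2 + 648·x^3)·Dx^2 + (-208 - 228·x - 54·x^2 + 864·x^3 + 648·x^4)·Dx^3 + (-84 - 108·x + 648·x^2 + 648·x^3)·Dx^4 + (-5 - 6·x + 135·x^2 + 432·x^3 + 324·x^4)·Dx^5  (order 5).
h: a_k = 0, 0, 6, -6, 15/2, -72/5, …
ICs: h(0) = 0, h′(0) = 0, h′′(0) = 12, h′′′(0) = -36, h′′′′(0) = 180.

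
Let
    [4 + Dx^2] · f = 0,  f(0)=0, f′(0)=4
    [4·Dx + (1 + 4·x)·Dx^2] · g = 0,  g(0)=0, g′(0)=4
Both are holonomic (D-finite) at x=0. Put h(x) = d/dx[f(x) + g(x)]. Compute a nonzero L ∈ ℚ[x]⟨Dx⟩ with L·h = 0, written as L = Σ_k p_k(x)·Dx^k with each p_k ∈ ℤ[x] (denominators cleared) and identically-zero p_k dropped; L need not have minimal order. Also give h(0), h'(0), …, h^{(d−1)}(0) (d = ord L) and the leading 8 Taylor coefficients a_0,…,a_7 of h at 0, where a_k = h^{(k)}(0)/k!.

f: a_k = 0, 4, 0, -8/3, 0, 8/15, 0, -16/315, …
g: a_k = 0, 4, -8, 64/3, -64, 1024/5, -2048/3, 16384/7, …
h₀=f+g: left-lcm gives L₀, ord ≤ 4.
Derive L from L₀ (diff closure).
L = (400 + 128·x + 256·x^2) + (36 + 176·x + 192·x^2 + 256·x^3)·Dx + (100 + 32·x + 64·x^2)·Dx^2 + (9 + 44·x + 48·x^2 + 64·x^3)·Dx^3  (order 3).
h: a_k = 8, -16, 56, -256, 3080/3, -4096, 737264/45, -65536, …
ICs: h(0) = 8, h′(0) = -16, h′′(0) = 112.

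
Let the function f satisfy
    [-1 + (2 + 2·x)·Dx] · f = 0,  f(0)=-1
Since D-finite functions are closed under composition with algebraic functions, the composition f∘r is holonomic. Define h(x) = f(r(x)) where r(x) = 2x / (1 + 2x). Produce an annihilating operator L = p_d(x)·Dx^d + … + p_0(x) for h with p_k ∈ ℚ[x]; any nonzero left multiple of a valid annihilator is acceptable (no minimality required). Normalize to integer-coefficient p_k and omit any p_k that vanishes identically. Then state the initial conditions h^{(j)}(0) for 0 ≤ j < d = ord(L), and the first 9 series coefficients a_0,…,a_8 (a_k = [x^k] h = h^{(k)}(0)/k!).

L = -1 + (1 + 6·x + 8·x^2)·Dx  (order 1).
h: a_k = -1, -1, 5/2, -13/2, 141/8, -399/8, 2353/16, -7205/16, 182461/128, …
ICs: h(0) = -1.

f: a_k = -1, -1/2, 1/8, -1/16, 5/128, -7/256, 21/1024, -33/2048, 429/32768, …
Substitute x→r, Dx→(1/r')Dx; clear ⇒ L₀.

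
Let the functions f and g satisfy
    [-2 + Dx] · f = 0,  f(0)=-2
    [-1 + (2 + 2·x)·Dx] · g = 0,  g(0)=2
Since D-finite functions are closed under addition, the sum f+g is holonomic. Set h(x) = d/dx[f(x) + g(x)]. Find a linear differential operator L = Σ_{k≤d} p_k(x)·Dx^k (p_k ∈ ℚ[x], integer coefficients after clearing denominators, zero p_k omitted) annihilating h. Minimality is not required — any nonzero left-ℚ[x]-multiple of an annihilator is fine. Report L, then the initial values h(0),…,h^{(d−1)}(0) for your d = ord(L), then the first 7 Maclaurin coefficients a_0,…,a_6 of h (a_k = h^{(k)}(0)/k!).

f: a_k = -2, -4, -4, -8/3, -4/3, -8/15, -8/45, …
g: a_k = 2, 1, -1/4, 1/8, -5/64, 7/128, -21/512, …
f+g: L₀ = lclm(L_f,L_g), ord ≤ 1+1.
h=h₀': d/dx-closure on L₀ ⇒ L.
L = (-14 - 8·x) + (-13 - 32·x - 16·x^2)·Dx + (10 + 18·x + 8·x^2)·Dx^2  (order 2).
h: a_k = -3, -17/2, -61/8, -271/48, -919/384, -5041/3840, -5989/46080, …
ICs: h(0) = -3, h′(0) = -17/2.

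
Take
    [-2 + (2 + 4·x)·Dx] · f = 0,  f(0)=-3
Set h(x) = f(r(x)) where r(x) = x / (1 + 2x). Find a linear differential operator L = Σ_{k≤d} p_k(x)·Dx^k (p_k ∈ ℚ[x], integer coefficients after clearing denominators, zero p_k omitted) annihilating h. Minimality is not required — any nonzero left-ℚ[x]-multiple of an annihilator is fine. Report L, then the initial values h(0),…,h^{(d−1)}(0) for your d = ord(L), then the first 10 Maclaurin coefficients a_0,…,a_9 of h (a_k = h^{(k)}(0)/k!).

f: a_k = -3, -3, 3/2, -3/2, 15/8, -21/8, 63/16, -99/16, 1287/128, -2145/128, …
h₀=f(r): pull back L_f along r ⇒ L₀.
L = -1 + (1 + 6·x + 8·x^2)·Dx  (order 1).
h: a_k = -3, -3, 15/2, -39/2, 423/8, -1197/8, 7059/16, -21615/16, 547383/128, -1782609/128, …
ICs: h(0) = -3.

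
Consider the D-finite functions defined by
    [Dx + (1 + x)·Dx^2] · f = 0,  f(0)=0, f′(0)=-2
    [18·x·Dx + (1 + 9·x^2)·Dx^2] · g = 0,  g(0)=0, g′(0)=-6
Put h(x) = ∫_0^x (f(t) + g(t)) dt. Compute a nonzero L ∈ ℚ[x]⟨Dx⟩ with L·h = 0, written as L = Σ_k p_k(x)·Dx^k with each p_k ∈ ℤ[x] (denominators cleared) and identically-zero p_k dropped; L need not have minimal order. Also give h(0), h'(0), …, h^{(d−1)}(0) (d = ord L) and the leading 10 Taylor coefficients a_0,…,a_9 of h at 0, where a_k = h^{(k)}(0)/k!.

L = (-18 - 54·x + 486·x^2 + 162·x^3)·Dx^2 + (-20 - 36·x + 432·x^2 + 972·x^3 + 324·x^4)·Dx^3 + (-1 + 17·x + 18·x^2 + 162·x^3 + 243·x^4 + 81·x^5)·Dx^4  (order 4).
h: a_k = 0, 0, -4, 1/3, 13/3, 1/10, -244/15, 1/21, 1093/14, 1/36, …
ICs: h(0) = 0, h′(0) = 0, h′′(0) = -8, h′′′(0) = 2.

f: a_k = 0, -2, 1, -2/3, 1/2, -2/5, 1/3, -2/7, 1/4, -2/9, …
g: a_k = 0, -6, 0, 18, 0, -486/5, 0, 4374/7, 0, -4374, …
Weyl lclm of L_f,L_g ⇒ L₀ (ord ≤ 4).
Integrate: L := L₀·Dx.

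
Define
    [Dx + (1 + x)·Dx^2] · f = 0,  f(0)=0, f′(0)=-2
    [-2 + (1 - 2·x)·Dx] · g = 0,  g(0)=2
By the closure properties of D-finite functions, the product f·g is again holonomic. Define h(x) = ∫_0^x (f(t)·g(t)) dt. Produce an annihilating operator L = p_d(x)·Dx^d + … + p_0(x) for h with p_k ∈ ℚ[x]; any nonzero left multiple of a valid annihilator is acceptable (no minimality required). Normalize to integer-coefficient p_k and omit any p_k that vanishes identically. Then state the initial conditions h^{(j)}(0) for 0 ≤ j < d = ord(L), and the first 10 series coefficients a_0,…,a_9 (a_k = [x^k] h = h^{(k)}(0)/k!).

L = 2·Dx + (3 + 6·x)·Dx^2 + (-1 + x + 2·x^2)·Dx^3  (order 3).
h: a_k = 0, 0, -2, -2, -10/3, -77/15, -391/45, -74/5, -909/35, -29053/630, …
ICs: h(0) = 0, h′(0) = 0, h′′(0) = -4.

f: a_k = 0, -2, 1, -2/3, 1/2, -2/5, 1/3, -2/7, 1/4, -2/9, …
g: a_k = 2, 4, 8, 16, 32, 64, 128, 256, 512, 1024, …
h₀=f·g: eliminate ⇒ L₀, order ≤ 2·1.
∫: right-multiply L₀ by Dx.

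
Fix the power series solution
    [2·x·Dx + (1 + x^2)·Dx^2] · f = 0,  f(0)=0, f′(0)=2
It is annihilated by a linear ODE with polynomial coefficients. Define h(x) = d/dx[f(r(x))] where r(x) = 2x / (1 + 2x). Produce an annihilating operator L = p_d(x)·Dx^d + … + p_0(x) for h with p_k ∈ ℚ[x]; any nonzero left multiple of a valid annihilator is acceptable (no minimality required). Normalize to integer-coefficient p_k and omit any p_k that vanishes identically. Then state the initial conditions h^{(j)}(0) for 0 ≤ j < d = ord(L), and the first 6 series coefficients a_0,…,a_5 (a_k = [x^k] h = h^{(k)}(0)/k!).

L = (4 + 16·x) + (1 + 4·x + 8·x^2)·Dx  (order 1).
h: a_k = 4, -16, 32, 0, -256, 1024, …
ICs: h(0) = 4.

f: a_k = 0, 2, 0, -2/3, 0, 2/5, …
f∘r: x↦r, Dx↦Dx/r' in L_f ⇒ L₀.
Derive L from L₀ (diff closure).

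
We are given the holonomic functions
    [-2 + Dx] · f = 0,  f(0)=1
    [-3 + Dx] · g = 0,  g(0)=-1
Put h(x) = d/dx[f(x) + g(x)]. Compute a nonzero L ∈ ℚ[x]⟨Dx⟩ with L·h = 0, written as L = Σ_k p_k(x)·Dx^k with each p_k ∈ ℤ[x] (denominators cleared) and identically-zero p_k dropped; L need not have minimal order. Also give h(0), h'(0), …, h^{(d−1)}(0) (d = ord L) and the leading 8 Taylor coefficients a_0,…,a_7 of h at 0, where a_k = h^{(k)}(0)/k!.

L = 6 - 5·Dx + Dx^2  (order 2).
h: a_k = -1, -5, -19/2, -65/6, -211/24, -133/24, -2059/720, -1261/1008, …
ICs: h(0) = -1, h′(0) = -5.

f: a_k = 1, 2, 2, 4/3, 2/3, 4/15, 4/45, 8/315, …
g: a_k = -1, -3, -9/2, -9/2, -27/8, -81/40, -81/80, -243/560, …
L₀ := lclm(L_f,L_g); ord L₀ ≤ 1+1.
Derive L from L₀ (diff closure).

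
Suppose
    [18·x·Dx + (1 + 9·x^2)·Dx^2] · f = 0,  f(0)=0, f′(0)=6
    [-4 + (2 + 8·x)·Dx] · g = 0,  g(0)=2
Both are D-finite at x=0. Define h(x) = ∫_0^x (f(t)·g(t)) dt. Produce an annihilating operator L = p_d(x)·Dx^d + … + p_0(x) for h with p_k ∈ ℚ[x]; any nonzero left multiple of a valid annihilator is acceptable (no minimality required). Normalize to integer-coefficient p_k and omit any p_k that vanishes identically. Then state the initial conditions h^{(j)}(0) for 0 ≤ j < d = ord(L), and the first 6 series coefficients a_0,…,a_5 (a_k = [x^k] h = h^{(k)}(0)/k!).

f: a_k = 0, 6, 0, -18, 0, 486/5, …
g: a_k = 2, 4, -4, 8, -20, 56, …
Product ⇒ symmetric product L₀, ord ≤ 2.
h=∫h₀ ⇒ L = L₀·Dx.
L = (12 - 36·x - 36·x^2)·Dx + (-4 + 2·x + 108·x^2 + 144·x^3)·Dx^2 + (1 + 8·x + 25·x^2 + 72·x^3 + 144·x^4)·Dx^3  (order 3).
h: a_k = 0, 0, 6, 8, -15, -24/5, …
ICs: h(0) = 0, h′(0) = 0, h′′(0) = 12.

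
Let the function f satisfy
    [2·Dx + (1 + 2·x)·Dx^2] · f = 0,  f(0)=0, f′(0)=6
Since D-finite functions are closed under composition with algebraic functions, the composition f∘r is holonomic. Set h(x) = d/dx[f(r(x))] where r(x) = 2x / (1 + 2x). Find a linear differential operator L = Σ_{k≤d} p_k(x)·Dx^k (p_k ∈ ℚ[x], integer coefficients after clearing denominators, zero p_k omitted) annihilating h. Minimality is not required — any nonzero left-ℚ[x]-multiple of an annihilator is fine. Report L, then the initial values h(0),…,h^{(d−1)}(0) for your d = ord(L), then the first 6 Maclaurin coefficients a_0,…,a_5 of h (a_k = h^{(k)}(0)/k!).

f: a_k = 0, 6, -6, 8, -12, 96/5, …
Substitute x→r, Dx→(1/r')Dx; clear ⇒ L₀.
Derive L from L₀ (diff closure).
L = (8 + 24·x) + (1 + 8·x + 12·x^2)·Dx  (order 1).
h: a_k = 12, -96, 624, -3840, 23232, -139776, …
ICs: h(0) = 12.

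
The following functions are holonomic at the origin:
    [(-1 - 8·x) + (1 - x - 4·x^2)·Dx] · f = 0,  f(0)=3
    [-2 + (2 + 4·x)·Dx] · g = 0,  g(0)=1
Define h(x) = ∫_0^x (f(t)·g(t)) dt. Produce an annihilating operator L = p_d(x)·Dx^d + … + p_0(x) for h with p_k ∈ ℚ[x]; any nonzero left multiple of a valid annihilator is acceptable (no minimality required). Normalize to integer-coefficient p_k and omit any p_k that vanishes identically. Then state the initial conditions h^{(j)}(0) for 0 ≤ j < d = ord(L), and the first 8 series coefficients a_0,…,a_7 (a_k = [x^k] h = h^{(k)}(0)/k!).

f: a_k = 3, 3, 15, 27, 87, 195, 543, 1323, …
g: a_k = 1, 1, -1/2, 1/2, -5/8, 7/8, -21/16, 33/16, …
f·g: L₀ = L_f ⊗_s L_g, ord ≤ 1·1.
∫: right-multiply L₀ by Dx.
L = (2 + 9·x + 12·x^2)·Dx + (-1 - x + 6·x^2 + 8·x^3)·Dx^2  (order 2).
h: a_k = 0, 3, 3, 11/2, 21/2, 849/40, 369/8, 11157/112, …
ICs: h(0) = 0, h′(0) = 3.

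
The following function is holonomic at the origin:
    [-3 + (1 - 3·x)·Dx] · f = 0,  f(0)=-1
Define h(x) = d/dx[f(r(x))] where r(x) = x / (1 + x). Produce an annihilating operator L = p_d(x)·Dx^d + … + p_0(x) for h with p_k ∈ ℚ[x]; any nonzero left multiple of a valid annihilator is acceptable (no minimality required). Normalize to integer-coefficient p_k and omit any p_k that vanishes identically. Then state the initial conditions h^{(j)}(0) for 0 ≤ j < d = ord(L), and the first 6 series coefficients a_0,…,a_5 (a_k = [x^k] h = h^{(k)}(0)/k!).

f: a_k = -1, -3, -9, -27, -81, -243, …
f∘r: x↦r, Dx↦Dx/r' in L_f ⇒ L₀.
Derive L from L₀ (diff closure).
L = 4 + (-1 + 2·x)·Dx  (order 1).
h: a_k = -3, -12, -36, -96, -240, -576, …
ICs: h(0) = -3.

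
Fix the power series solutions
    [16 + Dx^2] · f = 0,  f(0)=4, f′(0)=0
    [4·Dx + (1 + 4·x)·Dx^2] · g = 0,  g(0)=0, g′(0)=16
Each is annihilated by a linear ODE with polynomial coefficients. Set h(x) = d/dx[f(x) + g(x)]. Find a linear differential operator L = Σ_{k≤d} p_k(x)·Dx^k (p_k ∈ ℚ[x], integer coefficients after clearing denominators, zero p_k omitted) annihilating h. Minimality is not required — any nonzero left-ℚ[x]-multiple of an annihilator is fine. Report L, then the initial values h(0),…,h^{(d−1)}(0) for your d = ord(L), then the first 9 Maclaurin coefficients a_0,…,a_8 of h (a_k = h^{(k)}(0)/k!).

f: a_k = 4, 0, -32, 0, 128/3, 0, -1024/45, 0, 2048/315, …
g: a_k = 0, 16, -32, 256/3, -256, 4096/5, -8192/3, 65536/7, -32768, …
Weyl lclm of L_f,L_g ⇒ L₀ (ord ≤ 4).
h=h₀': d/dx-closure on L₀ ⇒ L.
L = (448 + 512·x + 1024·x^2) + (48 + 320·x + 768·x^2 + 1024·x^3)·Dx + (28 + 32·x + 64·x^2)·Dx^2 + (3 + 20·x + 48·x^2 + 64·x^3)·Dx^3  (order 3).
h: a_k = 16, -128, 256, -2560/3, 4096, -247808/15, 65536, -82558976/315, 1048576, …
ICs: h(0) = 16, h′(0) = -128, h′′(0) = 512.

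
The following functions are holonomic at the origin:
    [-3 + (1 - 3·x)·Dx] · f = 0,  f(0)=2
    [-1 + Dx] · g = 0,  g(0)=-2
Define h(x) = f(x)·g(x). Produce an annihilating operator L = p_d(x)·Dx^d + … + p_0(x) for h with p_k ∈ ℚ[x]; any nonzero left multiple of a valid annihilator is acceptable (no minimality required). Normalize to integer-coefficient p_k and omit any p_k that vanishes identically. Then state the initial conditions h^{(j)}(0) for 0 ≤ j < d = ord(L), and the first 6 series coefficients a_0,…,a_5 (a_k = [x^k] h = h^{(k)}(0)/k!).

L = (4 - 3·x) + (-1 + 3·x)·Dx  (order 1).
h: a_k = -4, -16, -50, -452/3, -2713/6, -20348/15, …
ICs: h(0) = -4.

f: a_k = 2, 6, 18, 54, 162, 486, …
g: a_k = -2, -2, -1, -1/3, -1/12, -1/60, …
Product ⇒ symmetric product L₀, ord ≤ 1.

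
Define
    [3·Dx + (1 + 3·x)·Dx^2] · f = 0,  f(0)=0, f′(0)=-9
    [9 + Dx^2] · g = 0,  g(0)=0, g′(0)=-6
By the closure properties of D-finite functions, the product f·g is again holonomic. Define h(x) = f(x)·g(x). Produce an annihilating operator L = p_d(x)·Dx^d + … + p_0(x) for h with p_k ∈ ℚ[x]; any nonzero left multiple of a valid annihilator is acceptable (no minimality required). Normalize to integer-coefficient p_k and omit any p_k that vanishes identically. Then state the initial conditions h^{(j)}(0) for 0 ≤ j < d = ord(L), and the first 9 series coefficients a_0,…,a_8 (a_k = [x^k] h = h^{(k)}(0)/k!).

L = (-81 + 486·x + 4617·x^2 + 11664·x^3 + 8748·x^4) + (36 + 540·x + 1944·x^2 + 1944·x^3)·Dx + (180·x + 1134·x^2 + 2592·x^3 + 1944·x^4)·Dx^2 + (4 + 60·x + 216·x^2 + 216·x^3)·Dx^3 + (1 + 14·x + 69·x^2 + 144·x^3 + 108·x^4)·Dx^4  (order 4).
h: a_k = 0, 0, 54, -81, 81, -243, 2673/4, -67797/40, 247131/56, …
ICs: h(0) = 0, h′(0) = 0, h′′(0) = 108, h′′′(0) = -486.

f: a_k = 0, -9, 27/2, -27, 243/4, -729/5, 729/2, -6561/7, 19683/8, …
g: a_k = 0, -6, 0, 9, 0, -81/20, 0, 243/280, 0, …
Sym-product of L_f,L_g gives L₀ (≤ ord 4).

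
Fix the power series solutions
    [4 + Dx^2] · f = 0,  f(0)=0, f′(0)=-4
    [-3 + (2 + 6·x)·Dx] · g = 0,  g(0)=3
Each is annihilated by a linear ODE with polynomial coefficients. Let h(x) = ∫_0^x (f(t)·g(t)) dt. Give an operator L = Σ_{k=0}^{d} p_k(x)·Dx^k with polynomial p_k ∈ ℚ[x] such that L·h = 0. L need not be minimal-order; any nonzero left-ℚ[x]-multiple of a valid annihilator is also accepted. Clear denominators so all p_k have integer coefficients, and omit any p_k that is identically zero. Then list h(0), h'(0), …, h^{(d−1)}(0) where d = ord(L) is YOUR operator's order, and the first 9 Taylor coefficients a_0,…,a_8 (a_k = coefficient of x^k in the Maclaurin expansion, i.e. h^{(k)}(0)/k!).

L = (43 + 96·x + 144·x^2)·Dx + (-12 - 36·x)·Dx^2 + (4 + 24·x + 36·x^2)·Dx^3  (order 3).
h: a_k = 0, 0, -6, -6, 43/8, -33/20, 4379/960, -21963/2240, 838883/43008, …
ICs: h(0) = 0, h′(0) = 0, h′′(0) = -12.

f: a_k = 0, -4, 0, 8/3, 0, -8/15, 0, 16/315, 0, …
g: a_k = 3, 9/2, -27/8, 81/16, -1215/128, 5103/256, -45927/1024, 216513/2048, -8444007/32768, …
Product ⇒ symmetric product L₀, ord ≤ 2.
Integrate: L := L₀·Dx.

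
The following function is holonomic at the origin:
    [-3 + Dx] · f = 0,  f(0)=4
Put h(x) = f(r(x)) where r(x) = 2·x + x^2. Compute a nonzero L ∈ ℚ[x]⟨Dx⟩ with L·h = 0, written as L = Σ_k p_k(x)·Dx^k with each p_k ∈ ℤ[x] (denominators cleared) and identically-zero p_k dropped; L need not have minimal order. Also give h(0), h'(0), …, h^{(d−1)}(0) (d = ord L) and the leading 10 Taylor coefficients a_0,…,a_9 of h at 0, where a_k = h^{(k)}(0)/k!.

f: a_k = 4, 12, 18, 18, 27/2, 81/10, 81/20, 243/140, 729/1120, 243/1120, …
Substitute x→r, Dx→(1/r')Dx; clear ⇒ L₀.
L = (-6 - 6·x) + Dx  (order 1).
h: a_k = 4, 24, 84, 216, 450, 3996/5, 6246/5, 61452/35, 157761/70, 2673, …
ICs: h(0) = 4.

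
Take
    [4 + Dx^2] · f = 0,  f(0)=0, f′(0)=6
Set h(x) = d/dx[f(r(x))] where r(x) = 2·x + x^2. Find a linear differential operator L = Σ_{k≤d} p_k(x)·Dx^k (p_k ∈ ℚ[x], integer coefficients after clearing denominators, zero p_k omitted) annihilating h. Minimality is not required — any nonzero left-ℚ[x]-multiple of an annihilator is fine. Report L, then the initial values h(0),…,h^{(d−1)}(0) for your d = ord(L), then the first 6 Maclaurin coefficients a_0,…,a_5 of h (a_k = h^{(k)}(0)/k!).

L = (19 + 64·x + 96·x^2 + 64·x^3 + 16·x^4) + (-3 - 3·x)·Dx + (1 + 2·x + x^2)·Dx^2  (order 2).
h: a_k = 12, 12, -96, -192, 8, 360, …
ICs: h(0) = 12, h′(0) = 12.

f: a_k = 0, 6, 0, -4, 0, 4/5, …
Substitute x→r, Dx→(1/r')Dx; clear ⇒ L₀.
Derive L from L₀ (diff closure).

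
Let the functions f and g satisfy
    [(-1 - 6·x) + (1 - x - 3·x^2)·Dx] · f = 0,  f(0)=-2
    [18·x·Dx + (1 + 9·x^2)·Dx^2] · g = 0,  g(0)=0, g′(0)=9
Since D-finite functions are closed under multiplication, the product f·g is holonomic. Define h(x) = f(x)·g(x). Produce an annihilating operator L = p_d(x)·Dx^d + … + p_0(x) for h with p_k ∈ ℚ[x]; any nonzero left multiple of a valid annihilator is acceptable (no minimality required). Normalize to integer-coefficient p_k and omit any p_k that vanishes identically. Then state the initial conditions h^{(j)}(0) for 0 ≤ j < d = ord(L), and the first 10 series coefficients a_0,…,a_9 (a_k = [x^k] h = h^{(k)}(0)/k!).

f: a_k = -2, -2, -8, -14, -38, -80, -194, -434, -1016, -2318, …
g: a_k = 0, 9, 0, -27, 0, 729/5, 0, -6561/7, 0, 6561, …
L₀ := L_f ⊗_s L_g (sym. prod.), ord ≤ 2.
L = (6 + 18·x + 162·x^2) + (2 - 6·x + 36·x^2 + 162·x^3)·Dx + (-1 + x - 6·x^2 + 9·x^3 + 27·x^4)·Dx^2  (order 2).
h: a_k = 0, -18, -18, -18, -72, -2088/5, -3168/5, -414/35, -66942/35, -527454/35, …
ICs: h(0) = 0, h′(0) = -18.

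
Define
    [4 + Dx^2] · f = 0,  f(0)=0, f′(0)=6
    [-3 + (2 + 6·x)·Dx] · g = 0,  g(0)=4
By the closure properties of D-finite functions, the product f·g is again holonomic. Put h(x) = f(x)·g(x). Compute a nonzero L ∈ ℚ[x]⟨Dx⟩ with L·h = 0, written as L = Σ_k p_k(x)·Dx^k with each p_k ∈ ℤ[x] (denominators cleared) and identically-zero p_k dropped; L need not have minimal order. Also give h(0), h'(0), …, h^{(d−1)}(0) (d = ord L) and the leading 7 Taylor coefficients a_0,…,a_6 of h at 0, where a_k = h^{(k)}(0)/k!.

f: a_k = 0, 6, 0, -4, 0, 4/5, 0, …
g: a_k = 4, 6, -9/2, 27/4, -405/32, 1701/64, -15309/256, …
f·g: L₀ = L_f ⊗_s L_g, ord ≤ 2·1.
L = (43 + 96·x + 144·x^2) + (-12 - 36·x)·Dx + (4 + 24·x + 36·x^2)·Dx^2  (order 2).
h: a_k = 0, 24, 36, -43, 33/2, -4379/80, 21963/160, …
ICs: h(0) = 0, h′(0) = 24.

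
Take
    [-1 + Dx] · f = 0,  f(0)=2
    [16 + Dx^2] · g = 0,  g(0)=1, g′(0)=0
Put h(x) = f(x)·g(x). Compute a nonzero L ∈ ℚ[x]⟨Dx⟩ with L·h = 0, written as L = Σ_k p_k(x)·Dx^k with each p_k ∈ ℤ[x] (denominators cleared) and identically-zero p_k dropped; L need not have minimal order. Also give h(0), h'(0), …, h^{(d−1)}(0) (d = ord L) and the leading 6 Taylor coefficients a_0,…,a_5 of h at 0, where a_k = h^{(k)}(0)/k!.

f: a_k = 2, 2, 1, 1/3, 1/12, 1/60, …
g: a_k = 1, 0, -8, 0, 32/3, 0, …
Product ⇒ symmetric product L₀, ord ≤ 2.
L = 17 - 2·Dx + Dx^2  (order 2).
h: a_k = 2, 2, -15, -47/3, 161/12, 1121/60, …
ICs: h(0) = 2, h′(0) = 2.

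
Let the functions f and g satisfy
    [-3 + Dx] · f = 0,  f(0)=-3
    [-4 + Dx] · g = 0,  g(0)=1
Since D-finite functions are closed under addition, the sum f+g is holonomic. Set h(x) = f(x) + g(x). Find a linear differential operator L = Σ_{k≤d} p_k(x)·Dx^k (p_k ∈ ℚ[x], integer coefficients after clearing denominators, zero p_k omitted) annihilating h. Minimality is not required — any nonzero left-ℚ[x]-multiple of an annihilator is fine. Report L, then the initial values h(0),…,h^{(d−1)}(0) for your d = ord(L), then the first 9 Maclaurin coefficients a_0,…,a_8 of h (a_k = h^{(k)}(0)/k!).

L = 12 - 7·Dx + Dx^2  (order 2).
h: a_k = -2, -5, -11/2, -17/6, 13/24, 59/24, 1909/720, 9823/5040, 45853/40320, …
ICs: h(0) = -2, h′(0) = -5.

f: a_k = -3, -9, -27/2, -27/2, -81/8, -243/40, -243/80, -729/560, -2187/4480, …
g: a_k = 1, 4, 8, 32/3, 32/3, 128/15, 256/45, 1024/315, 512/315, …
f+g: L₀ = lclm(L_f,L_g), ord ≤ 1+1.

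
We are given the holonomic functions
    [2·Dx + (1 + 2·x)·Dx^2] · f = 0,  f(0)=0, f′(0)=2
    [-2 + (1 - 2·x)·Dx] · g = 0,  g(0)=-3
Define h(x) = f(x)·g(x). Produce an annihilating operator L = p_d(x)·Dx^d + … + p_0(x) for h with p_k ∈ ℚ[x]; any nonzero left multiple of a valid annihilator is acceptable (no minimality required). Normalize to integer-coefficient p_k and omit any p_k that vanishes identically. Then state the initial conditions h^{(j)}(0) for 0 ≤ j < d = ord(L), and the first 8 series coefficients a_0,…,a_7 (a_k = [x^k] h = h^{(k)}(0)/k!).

L = 4 + (2 + 12·x)·Dx + (-1 + 4·x^2)·Dx^2  (order 2).
h: a_k = 0, -6, -6, -20, -28, -376/5, -592/5, -10208/35, …
ICs: h(0) = 0, h′(0) = -6.

f: a_k = 0, 2, -2, 8/3, -4, 32/5, -32/3, 128/7, …
g: a_k = -3, -6, -12, -24, -48, -96, -192, -384, …
h₀=f·g: eliminate ⇒ L₀, order ≤ 2·1.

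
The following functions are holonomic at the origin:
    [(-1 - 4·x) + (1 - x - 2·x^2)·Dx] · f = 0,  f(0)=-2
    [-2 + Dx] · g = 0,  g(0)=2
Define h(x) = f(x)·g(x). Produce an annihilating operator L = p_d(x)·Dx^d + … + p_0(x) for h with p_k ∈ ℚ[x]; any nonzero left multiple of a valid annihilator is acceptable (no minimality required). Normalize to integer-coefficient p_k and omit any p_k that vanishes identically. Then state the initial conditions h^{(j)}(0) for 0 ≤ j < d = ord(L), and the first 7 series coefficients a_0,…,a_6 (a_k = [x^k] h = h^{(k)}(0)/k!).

L = (3 + 2·x - 4·x^2) + (-1 + x + 2·x^2)·Dx  (order 1).
h: a_k = -4, -12, -28, -172/3, -116, -3476/15, -20884/45, …
ICs: h(0) = -4.

f: a_k = -2, -2, -6, -10, -22, -42, -86, …
g: a_k = 2, 4, 4, 8/3, 4/3, 8/15, 8/45, …
L₀ := L_f ⊗_s L_g (sym. prod.), ord ≤ 1.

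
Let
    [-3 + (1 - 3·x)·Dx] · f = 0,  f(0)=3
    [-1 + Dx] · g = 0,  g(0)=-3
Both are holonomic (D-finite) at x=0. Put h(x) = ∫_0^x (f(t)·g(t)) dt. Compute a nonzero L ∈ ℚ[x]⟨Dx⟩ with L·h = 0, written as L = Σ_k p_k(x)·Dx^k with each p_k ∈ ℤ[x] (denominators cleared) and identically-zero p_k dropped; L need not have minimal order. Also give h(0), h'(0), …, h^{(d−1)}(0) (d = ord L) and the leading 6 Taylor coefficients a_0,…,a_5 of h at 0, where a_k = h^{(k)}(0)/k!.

f: a_k = 3, 9, 27, 81, 243, 729, …
g: a_k = -3, -3, -3/2, -1/2, -1/8, -1/40, …
h₀=f·g: eliminate ⇒ L₀, order ≤ 1·1.
h=∫₀ˣh₀: take L = L₀·Dx.
L = (4 - 3·x)·Dx + (-1 + 3·x)·Dx^2  (order 2).
h: a_k = 0, -9, -18, -75/2, -339/4, -8139/40, …
ICs: h(0) = 0, h′(0) = -9.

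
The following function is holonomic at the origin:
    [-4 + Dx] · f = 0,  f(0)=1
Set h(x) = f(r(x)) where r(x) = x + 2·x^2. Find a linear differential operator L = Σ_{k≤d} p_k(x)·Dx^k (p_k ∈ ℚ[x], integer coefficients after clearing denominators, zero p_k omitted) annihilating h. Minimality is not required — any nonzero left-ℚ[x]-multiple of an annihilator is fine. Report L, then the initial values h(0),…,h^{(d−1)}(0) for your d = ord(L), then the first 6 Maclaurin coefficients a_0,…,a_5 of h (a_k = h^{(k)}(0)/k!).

f: a_k = 1, 4, 8, 32/3, 32/3, 128/15, …
Change of var in L_f (x↦r) gives L₀.
L = (-4 - 16·x) + Dx  (order 1).
h: a_k = 1, 4, 16, 128/3, 320/3, 3328/15, …
ICs: h(0) = 1.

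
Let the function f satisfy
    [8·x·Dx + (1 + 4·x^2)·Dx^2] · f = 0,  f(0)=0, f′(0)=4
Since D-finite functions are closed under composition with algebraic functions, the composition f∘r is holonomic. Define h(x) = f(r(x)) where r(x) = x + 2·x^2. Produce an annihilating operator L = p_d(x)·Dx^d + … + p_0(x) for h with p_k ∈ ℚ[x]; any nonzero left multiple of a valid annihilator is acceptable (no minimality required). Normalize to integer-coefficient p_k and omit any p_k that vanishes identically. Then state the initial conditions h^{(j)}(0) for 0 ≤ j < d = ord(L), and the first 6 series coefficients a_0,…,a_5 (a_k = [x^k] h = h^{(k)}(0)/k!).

L = (-4 + 8·x + 64·x^2 + 192·x^3 + 192·x^4)·Dx + (1 + 4·x + 4·x^2 + 32·x^3 + 80·x^4 + 64·x^5)·Dx^2  (order 2).
h: a_k = 0, 4, 8, -16/3, -32, -256/5, …
ICs: h(0) = 0, h′(0) = 4.

f: a_k = 0, 4, 0, -16/3, 0, 64/5, …
L₀ from L_f via x↦r, Dx↦r'^{-1}Dx.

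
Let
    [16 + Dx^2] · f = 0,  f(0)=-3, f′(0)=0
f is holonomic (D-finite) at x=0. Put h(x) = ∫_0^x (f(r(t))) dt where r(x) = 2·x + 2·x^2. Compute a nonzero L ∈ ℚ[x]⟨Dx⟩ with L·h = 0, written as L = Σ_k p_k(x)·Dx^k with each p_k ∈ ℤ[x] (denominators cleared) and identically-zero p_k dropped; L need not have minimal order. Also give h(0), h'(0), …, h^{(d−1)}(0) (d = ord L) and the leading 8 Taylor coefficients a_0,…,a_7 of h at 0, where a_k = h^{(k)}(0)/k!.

f: a_k = -3, 0, 24, 0, -32, 0, 256/15, 0, …
Substitute x→r, Dx→(1/r')Dx; clear ⇒ L₀.
h=∫₀ˣh₀: take L = L₀·Dx.
L = (64 + 384·x + 768·x^2 + 512·x^3)·Dx - 2·Dx^2 + (1 + 2·x)·Dx^3  (order 3).
h: a_k = 0, -3, 0, 32, 48, -416/5, -1024/3, -29696/105, …
ICs: h(0) = 0, h′(0) = -3, h′′(0) = 0.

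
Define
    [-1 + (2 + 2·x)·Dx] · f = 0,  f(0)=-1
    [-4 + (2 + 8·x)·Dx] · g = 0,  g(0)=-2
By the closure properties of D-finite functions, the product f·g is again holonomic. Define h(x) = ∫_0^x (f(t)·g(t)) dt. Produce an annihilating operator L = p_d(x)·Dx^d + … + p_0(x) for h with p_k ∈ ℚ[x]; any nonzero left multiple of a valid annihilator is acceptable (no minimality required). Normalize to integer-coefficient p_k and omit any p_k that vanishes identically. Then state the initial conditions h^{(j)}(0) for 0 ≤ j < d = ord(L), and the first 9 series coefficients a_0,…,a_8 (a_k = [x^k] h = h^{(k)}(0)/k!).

f: a_k = -1, -1/2, 1/8, -1/16, 5/128, -7/256, 21/1024, -33/2048, 429/32768, …
g: a_k = -2, -4, 4, -8, 20, -56, 168, -528, 1716, …
f·g: L₀ = L_f ⊗_s L_g, ord ≤ 1·1.
h=∫h₀ ⇒ L = L₀·Dx.
L = (-5 - 8·x)·Dx + (2 + 10·x + 8·x^2)·Dx^2  (order 2).
h: a_k = 0, 2, 5/2, -3/4, 45/32, -981/320, 1905/256, -70029/3584, 445725/8192, …
ICs: h(0) = 0, h′(0) = 2.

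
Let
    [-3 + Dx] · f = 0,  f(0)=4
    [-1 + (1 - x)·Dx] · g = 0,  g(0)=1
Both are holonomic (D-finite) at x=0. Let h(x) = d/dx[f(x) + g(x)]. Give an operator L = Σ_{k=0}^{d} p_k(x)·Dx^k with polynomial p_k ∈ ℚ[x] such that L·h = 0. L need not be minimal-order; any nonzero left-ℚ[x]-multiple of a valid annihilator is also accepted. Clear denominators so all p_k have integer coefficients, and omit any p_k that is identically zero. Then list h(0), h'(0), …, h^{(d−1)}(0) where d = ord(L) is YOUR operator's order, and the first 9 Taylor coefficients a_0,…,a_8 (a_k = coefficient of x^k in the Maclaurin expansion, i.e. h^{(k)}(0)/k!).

f: a_k = 4, 12, 18, 18, 27/2, 81/10, 81/20, 243/140, 729/1120, …
g: a_k = 1, 1, 1, 1, 1, 1, 1, 1, 1, …
Sum ⇒ L₀ = lclm(L_f,L_g) in ℚ(x)⟨Dx⟩.
Derive L from L₀ (diff closure).
L = 18·x + (3 - 18·x + 9·x^2)·Dx + (-1 + 4·x - 3·x^2)·Dx^2  (order 2).
h: a_k = 13, 38, 57, 58, 91/2, 303/10, 383/20, 1849/140, 12267/1120, …
ICs: h(0) = 13, h′(0) = 38.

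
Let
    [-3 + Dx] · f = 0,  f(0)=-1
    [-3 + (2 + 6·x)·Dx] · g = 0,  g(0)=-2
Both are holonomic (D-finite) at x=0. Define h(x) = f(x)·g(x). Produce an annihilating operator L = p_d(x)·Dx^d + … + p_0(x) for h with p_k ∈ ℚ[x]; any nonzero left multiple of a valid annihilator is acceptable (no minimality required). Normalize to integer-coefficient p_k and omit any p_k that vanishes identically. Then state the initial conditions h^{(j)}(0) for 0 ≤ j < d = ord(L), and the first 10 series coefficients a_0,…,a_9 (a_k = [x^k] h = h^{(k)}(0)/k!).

L = (-9 - 18·x) + (2 + 6·x)·Dx  (order 1).
h: a_k = 2, 9, 63/4, 153/8, 891/64, 8667/640, -7209/2560, 818667/35840, -28832679/573440, 21591279/163840, …
ICs: h(0) = 2.

f: a_k = -1, -3, -9/2, -9/2, -27/8, -81/40, -81/80, -243/560, -729/4480, -243/4480, …
g: a_k = -2, -3, 9/4, -27/8, 405/64, -1701/128, 15309/512, -72171/1024, 2814669/16384, -14073345/32768, …
Product ⇒ symmetric product L₀, ord ≤ 1.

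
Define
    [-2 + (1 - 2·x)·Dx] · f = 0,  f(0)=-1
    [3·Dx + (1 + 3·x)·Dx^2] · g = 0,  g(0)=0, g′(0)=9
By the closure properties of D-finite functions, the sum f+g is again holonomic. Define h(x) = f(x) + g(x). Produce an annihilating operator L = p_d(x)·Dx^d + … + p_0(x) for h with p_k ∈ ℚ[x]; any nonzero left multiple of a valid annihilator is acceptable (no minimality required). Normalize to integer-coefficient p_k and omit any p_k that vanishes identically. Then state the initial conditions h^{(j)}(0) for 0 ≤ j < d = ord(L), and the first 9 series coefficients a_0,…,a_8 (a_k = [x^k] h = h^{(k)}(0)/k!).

L = (144 + 72·x)·Dx + (6 + 216·x + 144·x^2)·Dx^2 + (-7 - 13·x + 36·x^2 + 36·x^3)·Dx^3  (order 3).
h: a_k = -1, 7, -35/2, 19, -307/4, 569/5, -857/2, 5665/7, -21731/8, …
ICs: h(0) = -1, h′(0) = 7, h′′(0) = -35.

f: a_k = -1, -2, -4, -8, -16, -32, -64, -128, -256, …
g: a_k = 0, 9, -27/2, 27, -243/4, 729/5, -729/2, 6561/7, -19683/8, …
f+g: L₀ = lclm(L_f,L_g), ord ≤ 1+2.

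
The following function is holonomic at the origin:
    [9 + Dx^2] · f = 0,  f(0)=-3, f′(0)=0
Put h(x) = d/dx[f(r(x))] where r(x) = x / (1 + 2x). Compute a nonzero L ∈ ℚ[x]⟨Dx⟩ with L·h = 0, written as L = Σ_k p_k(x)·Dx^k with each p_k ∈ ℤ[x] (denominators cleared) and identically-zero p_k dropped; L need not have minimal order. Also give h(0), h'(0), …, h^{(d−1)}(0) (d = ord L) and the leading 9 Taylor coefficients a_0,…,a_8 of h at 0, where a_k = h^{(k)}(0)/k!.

L = (33 + 96·x + 96·x^2) + (12 + 72·x + 144·x^2 + 96·x^3)·Dx + (1 + 8·x + 24·x^2 + 32·x^3 + 16·x^4)·Dx^2  (order 2).
h: a_k = 0, 27, -162, 1215/2, -1755, 162729/40, -141183/20, 566865/112, 7476867/280, …
ICs: h(0) = 0, h′(0) = 27.

f: a_k = -3, 0, 27/2, 0, -81/8, 0, 243/80, 0, -2187/4480, …
L₀ from L_f via x↦r, Dx↦r'^{-1}Dx.
Derive L from L₀ (diff closure).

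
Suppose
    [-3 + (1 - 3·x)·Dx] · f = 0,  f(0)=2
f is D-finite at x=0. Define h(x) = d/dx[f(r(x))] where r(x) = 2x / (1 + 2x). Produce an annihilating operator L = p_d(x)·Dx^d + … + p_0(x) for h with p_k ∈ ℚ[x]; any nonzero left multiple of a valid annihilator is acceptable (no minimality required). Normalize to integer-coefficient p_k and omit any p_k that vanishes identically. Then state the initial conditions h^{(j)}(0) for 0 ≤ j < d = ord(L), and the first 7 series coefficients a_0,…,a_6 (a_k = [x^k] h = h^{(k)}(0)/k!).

f: a_k = 2, 6, 18, 54, 162, 486, 1458, …
L₀ from L_f via x↦r, Dx↦r'^{-1}Dx.
h₀' ⇒ L via d/dx closure of L₀.
L = 8 + (-1 + 4·x)·Dx  (order 1).
h: a_k = 12, 96, 576, 3072, 15360, 73728, 344064, …
ICs: h(0) = 12.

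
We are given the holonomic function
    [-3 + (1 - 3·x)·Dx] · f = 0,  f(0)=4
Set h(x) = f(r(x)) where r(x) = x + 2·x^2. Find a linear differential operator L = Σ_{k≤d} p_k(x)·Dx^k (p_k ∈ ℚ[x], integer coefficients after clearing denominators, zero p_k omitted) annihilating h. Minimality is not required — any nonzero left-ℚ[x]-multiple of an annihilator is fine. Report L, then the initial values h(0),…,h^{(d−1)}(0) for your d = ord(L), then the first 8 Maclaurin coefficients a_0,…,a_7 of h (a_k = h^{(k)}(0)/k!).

L = (3 + 12·x) + (-1 + 3·x + 6·x^2)·Dx  (order 1).
h: a_k = 4, 12, 60, 252, 1116, 4860, 21276, 92988, …
ICs: h(0) = 4.

f: a_k = 4, 12, 36, 108, 324, 972, 2916, 8748, …
Change of var in L_f (x↦r) gives L₀.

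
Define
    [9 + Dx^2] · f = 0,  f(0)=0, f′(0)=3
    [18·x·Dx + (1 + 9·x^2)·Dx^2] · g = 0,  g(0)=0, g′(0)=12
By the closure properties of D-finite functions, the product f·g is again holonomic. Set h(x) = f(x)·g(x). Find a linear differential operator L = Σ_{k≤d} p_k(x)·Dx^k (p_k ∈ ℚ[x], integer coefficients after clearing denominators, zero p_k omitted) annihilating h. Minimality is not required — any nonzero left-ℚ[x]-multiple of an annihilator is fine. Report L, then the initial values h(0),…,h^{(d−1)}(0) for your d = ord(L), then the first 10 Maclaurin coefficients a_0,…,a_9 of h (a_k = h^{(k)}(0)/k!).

L = (810 + 18954·x^2 + 72171·x^4 + 236196·x^6 + 531441·x^8) + (972·x + 14580·x^3 + 78732·x^5 + 236196·x^7)·Dx + (108 + 2592·x^2 + 13122·x^4 + 52488·x^6 + 118098·x^8)·Dx^2 + (108·x + 1620·x^3 + 8748·x^5 + 26244·x^7)·Dx^3 + (2 + 54·x^2 + 567·x^4 + 2916·x^6 + 6561·x^8)·Dx^4  (order 4).
h: a_k = 0, 0, 36, 0, -162, 0, 1539/2, 0, -94041/20, 0, …
ICs: h(0) = 0, h′(0) = 0, h′′(0) = 72, h′′′(0) = 0.

f: a_k = 0, 3, 0, -9/2, 0, 81/40, 0, -243/560, 0, 243/4480, …
g: a_k = 0, 12, 0, -36, 0, 972/5, 0, -8748/7, 0, 8748, …
L₀ := L_f ⊗_s L_g (sym. prod.), ord ≤ 4.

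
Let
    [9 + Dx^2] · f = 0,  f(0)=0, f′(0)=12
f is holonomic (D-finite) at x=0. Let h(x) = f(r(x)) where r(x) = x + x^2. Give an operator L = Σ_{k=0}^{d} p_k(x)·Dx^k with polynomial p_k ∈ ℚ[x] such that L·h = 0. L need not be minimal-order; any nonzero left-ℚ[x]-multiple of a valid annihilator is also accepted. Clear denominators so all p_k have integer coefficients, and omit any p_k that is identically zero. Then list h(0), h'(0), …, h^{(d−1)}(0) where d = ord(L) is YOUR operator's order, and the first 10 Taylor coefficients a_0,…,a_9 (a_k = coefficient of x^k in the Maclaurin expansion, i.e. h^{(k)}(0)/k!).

f: a_k = 0, 12, 0, -18, 0, 81/10, 0, -243/140, 0, 243/1120, …
h₀=f(r): pull back L_f along r ⇒ L₀.
L = (9 + 54·x + 108·x^2 + 72·x^3) - 2·Dx + (1 + 2·x)·Dx^2  (order 2).
h: a_k = 0, 12, 12, -18, -54, -459/10, 45/2, 11097/140, 1377/20, 4779/1120, …
ICs: h(0) = 0, h′(0) = 12.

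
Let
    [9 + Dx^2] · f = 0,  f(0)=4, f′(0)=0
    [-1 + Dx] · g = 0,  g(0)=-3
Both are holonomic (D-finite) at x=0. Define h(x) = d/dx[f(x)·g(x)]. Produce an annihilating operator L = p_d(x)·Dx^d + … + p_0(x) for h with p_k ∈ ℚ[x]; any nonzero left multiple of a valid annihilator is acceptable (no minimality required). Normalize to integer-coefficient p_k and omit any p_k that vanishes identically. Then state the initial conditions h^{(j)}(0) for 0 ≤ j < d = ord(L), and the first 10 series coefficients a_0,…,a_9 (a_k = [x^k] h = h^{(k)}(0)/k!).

f: a_k = 4, 0, -18, 0, 27/2, 0, -81/20, 0, 729/1120, 0, …
g: a_k = -3, -3, -3/2, -1/2, -1/8, -1/40, -1/240, -1/1680, -1/13440, -1/120960, …
Sym-product of L_f,L_g gives L₀ (≤ ord 2).
Differentiate: ansatz ord ≤ ord L₀ ⇒ L.
L = 10 - 2·Dx + Dx^2  (order 2).
h: a_k = -12, 96, 156, -56, -158, -176/5, 614/15, 2108/105, -481/210, -3116/945, …
ICs: h(0) = -12, h′(0) = 96.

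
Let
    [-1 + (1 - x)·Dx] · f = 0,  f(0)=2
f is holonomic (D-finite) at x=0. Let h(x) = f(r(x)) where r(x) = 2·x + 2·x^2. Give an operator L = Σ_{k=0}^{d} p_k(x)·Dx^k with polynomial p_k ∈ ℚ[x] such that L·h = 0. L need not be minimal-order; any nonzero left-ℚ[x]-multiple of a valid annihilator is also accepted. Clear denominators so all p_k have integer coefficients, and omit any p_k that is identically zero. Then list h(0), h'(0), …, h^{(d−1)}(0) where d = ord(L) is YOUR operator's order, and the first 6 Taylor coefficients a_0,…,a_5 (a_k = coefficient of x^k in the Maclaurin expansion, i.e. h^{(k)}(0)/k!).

L = (2 + 4·x) + (-1 + 2·x + 2·x^2)·Dx  (order 1).
h: a_k = 2, 4, 12, 32, 88, 240, …
ICs: h(0) = 2.

f: a_k = 2, 2, 2, 2, 2, 2, …
h₀=f(r): pull back L_f along r ⇒ L₀.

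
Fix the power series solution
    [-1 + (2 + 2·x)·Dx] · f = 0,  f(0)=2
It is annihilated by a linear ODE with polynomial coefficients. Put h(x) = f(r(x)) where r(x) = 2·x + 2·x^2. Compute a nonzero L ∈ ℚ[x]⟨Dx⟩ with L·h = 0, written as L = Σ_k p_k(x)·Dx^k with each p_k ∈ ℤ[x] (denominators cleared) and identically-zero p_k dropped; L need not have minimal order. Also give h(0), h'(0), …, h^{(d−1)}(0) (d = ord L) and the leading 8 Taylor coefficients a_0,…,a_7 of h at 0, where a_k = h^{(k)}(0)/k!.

L = (-1 - 2·x) + (1 + 2·x + 2·x^2)·Dx  (order 1).
h: a_k = 2, 2, 1, -1, 3/4, -1/4, -3/8, 7/8, …
ICs: h(0) = 2.

f: a_k = 2, 1, -1/4, 1/8, -5/64, 7/128, -21/512, 33/1024, …
Change of var in L_f (x↦r) gives L₀.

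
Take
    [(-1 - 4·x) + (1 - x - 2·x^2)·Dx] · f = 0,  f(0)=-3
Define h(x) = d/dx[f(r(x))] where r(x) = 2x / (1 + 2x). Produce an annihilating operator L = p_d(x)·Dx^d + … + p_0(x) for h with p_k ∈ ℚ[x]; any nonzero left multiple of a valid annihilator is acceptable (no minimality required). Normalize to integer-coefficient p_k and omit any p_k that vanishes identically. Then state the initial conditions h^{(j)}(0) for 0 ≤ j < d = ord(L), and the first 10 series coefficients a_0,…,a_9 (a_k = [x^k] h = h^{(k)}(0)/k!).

f: a_k = -3, -3, -9, -15, -33, -63, -129, -255, -513, -1023, …
f∘r: x↦r, Dx↦Dx/r' in L_f ⇒ L₀.
Differentiate: ansatz ord ≤ ord L₀ ⇒ L.
L = (8 + 48·x + 288·x^2 + 320·x^3) + (-1 - 14·x - 36·x^2 + 56·x^3 + 160·x^4)·Dx  (order 1).
h: a_k = -6, -48, 0, -768, 1920, -13824, 53760, -270336, 1161216, -5283840, …
ICs: h(0) = -6.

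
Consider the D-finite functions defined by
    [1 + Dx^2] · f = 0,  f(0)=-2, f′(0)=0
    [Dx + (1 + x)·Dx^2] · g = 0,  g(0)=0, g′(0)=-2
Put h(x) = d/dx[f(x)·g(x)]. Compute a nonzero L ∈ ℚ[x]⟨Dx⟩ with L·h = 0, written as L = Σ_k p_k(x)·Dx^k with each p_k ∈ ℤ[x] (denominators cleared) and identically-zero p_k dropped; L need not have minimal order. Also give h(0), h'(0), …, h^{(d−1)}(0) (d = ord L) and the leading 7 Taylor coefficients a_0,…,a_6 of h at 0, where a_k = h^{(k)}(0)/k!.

L = (-25 - 44·x - 42·x^2 + 12·x^3 + 43·x^4 + 24·x^5 + 4·x^6) + (-24 - 32·x + 20·x^2 + 60·x^3 + 40·x^4 + 8·x^5)·Dx + (-28 - 44·x - 14·x^2 + 72·x^3 + 98·x^4 + 48·x^5 + 8·x^6)·Dx^2 + (-24 - 32·x + 20·x^2 + 60·x^3 + 40·x^4 + 8·x^5)·Dx^3 + (-3 + 28·x^2 + 60·x^3 + 55·x^4 + 24·x^5 + 4·x^6)·Dx^4  (order 4).
h: a_k = 4, -4, -2, 0, 3/2, -3/2, 31/20, …
ICs: h(0) = 4, h′(0) = -4, h′′(0) = -4, h′′′(0) = 0.

f: a_k = -2, 0, 1, 0, -1/12, 0, 1/360, …
g: a_k = 0, -2, 1, -2/3, 1/2, -2/5, 1/3, …
f·g: L₀ = L_f ⊗_s L_g, ord ≤ 2·2.
h₀' ⇒ L via d/dx closure of L₀.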